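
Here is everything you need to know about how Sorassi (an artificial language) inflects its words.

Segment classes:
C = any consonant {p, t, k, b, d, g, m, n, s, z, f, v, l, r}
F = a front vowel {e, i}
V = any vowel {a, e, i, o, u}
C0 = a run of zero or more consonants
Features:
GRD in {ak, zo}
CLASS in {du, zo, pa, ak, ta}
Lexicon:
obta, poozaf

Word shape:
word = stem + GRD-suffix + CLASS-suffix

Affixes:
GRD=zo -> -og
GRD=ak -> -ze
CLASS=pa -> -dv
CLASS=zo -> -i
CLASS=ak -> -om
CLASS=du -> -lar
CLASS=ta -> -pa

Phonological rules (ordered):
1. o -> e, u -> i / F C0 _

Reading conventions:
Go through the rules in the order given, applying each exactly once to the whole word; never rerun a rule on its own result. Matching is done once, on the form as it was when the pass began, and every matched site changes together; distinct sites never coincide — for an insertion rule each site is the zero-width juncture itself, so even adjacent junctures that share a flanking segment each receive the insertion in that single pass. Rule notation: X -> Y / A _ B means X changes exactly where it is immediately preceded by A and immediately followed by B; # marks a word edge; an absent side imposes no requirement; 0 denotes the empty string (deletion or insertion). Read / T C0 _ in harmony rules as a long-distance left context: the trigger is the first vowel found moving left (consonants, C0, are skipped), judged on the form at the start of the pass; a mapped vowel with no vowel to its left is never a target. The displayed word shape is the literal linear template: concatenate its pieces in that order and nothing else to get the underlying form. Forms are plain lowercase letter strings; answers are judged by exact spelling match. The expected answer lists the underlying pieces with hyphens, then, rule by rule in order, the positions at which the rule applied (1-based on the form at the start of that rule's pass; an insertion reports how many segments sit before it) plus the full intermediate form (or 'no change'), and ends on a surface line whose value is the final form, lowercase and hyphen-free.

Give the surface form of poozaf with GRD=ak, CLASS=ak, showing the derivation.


underlying: poozaf-ze-om
1. o -> e, u -> i / F C0 _: fires at position(s) 9: poozafzeem
surface: poozafzeem


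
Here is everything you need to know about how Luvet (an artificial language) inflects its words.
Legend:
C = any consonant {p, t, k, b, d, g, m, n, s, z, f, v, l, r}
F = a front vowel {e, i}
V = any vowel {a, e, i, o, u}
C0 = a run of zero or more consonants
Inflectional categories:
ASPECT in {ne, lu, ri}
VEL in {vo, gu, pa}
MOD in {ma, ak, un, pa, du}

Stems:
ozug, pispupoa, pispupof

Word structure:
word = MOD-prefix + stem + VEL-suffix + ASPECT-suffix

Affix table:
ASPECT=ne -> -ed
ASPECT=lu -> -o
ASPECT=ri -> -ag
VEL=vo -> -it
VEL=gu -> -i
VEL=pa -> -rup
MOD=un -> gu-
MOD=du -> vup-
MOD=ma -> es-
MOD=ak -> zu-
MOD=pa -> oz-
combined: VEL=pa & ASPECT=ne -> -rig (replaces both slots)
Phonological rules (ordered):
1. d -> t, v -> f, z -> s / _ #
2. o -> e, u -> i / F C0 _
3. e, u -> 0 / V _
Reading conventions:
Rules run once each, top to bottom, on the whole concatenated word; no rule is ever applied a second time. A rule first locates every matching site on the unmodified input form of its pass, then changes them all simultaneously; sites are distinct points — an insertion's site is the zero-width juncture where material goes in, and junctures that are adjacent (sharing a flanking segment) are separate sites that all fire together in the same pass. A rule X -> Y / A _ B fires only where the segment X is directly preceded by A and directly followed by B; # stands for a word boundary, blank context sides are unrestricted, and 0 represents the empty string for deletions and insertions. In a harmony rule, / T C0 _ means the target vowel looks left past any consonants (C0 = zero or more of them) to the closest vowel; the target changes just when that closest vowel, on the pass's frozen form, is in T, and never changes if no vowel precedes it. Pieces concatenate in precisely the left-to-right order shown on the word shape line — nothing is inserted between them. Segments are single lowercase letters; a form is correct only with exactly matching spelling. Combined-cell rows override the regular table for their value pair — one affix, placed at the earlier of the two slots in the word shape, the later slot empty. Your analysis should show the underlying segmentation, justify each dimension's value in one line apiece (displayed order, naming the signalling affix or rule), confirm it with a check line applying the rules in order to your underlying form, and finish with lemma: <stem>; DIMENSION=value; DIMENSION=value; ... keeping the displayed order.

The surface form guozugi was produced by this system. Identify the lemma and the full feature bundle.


underlying: gu-ozug-i-o
ASPECT=lu - signalled by the affix -o
VEL=gu - signalled by the affix -i
MOD=un - signalled by the affix gu-
check: guozugio -> guozugio -> guozugie -> guozugi
lemma: ozug; ASPECT=lu; VEL=gu; MOD=un


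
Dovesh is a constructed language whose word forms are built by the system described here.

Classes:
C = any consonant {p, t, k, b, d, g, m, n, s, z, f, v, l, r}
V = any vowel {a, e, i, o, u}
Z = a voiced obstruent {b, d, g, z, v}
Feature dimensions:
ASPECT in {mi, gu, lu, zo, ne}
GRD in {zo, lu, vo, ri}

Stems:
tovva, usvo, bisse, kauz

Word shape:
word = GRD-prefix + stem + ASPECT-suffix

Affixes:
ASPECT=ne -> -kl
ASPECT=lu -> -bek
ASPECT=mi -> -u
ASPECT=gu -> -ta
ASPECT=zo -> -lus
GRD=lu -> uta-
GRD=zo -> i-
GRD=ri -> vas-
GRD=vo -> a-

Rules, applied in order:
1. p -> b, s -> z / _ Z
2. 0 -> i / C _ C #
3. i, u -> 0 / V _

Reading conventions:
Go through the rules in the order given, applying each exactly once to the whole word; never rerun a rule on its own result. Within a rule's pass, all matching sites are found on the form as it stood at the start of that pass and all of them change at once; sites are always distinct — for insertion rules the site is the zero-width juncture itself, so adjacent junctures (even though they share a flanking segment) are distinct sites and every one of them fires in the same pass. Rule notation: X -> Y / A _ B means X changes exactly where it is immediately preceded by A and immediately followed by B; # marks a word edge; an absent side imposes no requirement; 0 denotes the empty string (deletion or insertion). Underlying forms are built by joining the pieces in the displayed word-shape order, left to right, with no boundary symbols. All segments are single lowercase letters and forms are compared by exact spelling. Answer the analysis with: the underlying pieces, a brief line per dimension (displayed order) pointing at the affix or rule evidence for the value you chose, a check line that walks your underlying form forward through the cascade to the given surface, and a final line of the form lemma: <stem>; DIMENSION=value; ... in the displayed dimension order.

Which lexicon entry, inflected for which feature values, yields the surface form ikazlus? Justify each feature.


underlying: i-kauz-lus
ASPECT=zo - signalled by the affix -lus
GRD=zo - signalled by the affix i-
check: ikauzlus -> ikauzlus -> ikauzlus -> ikazlus
lemma: kauz; ASPECT=zo; GRD=zo


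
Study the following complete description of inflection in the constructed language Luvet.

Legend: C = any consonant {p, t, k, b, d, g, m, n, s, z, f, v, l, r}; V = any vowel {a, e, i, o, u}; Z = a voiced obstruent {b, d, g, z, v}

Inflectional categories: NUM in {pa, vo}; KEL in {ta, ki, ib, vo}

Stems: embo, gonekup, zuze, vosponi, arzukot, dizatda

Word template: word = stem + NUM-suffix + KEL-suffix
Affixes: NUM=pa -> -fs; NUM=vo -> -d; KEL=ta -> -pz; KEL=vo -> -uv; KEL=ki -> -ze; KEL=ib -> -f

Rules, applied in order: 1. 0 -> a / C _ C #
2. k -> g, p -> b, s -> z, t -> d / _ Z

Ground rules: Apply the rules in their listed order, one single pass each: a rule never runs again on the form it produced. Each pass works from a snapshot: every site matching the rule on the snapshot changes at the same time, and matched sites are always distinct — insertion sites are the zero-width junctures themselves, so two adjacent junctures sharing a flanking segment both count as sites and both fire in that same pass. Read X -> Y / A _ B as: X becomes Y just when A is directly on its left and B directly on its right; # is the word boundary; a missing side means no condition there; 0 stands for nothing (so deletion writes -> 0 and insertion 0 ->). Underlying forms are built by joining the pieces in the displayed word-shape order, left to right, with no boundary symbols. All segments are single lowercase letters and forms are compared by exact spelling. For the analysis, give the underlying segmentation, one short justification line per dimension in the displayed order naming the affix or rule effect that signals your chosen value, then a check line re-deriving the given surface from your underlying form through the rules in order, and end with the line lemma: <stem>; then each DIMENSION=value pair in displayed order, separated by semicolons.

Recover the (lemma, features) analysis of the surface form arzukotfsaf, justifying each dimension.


underlying: arzukot-fs-f
NUM=pa - signalled by the affix -fs
KEL=ib - signalled by the affix -f
check: arzukotfsf -> arzukotfsaf -> arzukotfsaf
lemma: arzukot; NUM=pa; KEL=ib


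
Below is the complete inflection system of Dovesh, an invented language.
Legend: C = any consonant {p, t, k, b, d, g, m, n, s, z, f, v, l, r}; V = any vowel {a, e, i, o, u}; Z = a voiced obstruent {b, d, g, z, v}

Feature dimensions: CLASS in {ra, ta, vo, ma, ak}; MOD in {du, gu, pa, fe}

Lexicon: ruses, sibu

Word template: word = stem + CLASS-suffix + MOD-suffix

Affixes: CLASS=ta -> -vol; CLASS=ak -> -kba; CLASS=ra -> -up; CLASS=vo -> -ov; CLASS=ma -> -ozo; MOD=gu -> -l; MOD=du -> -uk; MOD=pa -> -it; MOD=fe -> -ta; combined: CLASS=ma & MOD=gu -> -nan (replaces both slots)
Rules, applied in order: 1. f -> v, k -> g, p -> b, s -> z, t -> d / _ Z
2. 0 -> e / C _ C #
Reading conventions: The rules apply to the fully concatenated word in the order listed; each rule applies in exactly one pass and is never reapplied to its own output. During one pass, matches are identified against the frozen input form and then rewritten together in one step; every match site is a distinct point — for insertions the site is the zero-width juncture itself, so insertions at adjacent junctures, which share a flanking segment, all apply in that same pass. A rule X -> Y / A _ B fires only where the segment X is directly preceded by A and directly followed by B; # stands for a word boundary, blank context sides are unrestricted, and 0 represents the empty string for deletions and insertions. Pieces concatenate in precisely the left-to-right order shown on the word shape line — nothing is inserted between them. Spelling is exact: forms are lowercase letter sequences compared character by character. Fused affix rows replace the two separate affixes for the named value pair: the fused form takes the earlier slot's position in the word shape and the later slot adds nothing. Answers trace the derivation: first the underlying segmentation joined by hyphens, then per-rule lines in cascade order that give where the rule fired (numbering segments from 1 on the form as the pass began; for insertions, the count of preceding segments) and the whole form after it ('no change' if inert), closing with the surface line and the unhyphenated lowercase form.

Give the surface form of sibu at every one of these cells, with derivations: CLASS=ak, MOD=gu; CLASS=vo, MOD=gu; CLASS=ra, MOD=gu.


cell CLASS=ak, MOD=gu:
underlying: sibu-kba-l
1. f -> v, k -> g, p -> b, s -> z, t -> d / _ Z: fires at position(s) 5: sibugbal
2. 0 -> e / C _ C #: no change
surface: sibugbal

cell CLASS=vo, MOD=gu:
underlying: sibu-ov-l
1. f -> v, k -> g, p -> b, s -> z, t -> d / _ Z: no change
2. 0 -> e / C _ C #: inserts after position(s) 6: sibuovel
surface: sibuovel

cell CLASS=ra, MOD=gu:
underlying: sibu-up-l
1. f -> v, k -> g, p -> b, s -> z, t -> d / _ Z: no change
2. 0 -> e / C _ C #: inserts after position(s) 6: sibuupel
surface: sibuupel


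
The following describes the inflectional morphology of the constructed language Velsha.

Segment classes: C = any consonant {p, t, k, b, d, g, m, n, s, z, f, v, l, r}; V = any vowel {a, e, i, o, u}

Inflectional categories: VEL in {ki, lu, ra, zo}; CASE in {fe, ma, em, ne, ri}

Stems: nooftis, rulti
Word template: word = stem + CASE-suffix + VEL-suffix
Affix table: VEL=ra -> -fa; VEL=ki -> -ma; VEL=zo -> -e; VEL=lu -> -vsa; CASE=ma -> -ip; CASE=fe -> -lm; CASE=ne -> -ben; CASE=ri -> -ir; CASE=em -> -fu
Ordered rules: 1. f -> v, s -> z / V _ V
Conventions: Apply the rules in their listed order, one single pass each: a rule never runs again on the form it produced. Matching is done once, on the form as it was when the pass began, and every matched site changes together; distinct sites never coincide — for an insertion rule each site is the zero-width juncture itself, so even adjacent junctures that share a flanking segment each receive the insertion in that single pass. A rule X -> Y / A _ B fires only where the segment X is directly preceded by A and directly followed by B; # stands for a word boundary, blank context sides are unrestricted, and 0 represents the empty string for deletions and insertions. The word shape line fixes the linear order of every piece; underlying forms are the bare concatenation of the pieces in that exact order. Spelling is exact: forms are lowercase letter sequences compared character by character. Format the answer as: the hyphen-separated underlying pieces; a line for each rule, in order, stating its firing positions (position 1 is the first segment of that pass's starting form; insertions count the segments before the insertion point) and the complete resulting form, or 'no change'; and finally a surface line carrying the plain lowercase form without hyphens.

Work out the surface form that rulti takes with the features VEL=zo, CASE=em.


underlying: rulti-fu-e
1. f -> v, s -> z / V _ V: fires at position(s) 6: rultivue
surface: rultivue


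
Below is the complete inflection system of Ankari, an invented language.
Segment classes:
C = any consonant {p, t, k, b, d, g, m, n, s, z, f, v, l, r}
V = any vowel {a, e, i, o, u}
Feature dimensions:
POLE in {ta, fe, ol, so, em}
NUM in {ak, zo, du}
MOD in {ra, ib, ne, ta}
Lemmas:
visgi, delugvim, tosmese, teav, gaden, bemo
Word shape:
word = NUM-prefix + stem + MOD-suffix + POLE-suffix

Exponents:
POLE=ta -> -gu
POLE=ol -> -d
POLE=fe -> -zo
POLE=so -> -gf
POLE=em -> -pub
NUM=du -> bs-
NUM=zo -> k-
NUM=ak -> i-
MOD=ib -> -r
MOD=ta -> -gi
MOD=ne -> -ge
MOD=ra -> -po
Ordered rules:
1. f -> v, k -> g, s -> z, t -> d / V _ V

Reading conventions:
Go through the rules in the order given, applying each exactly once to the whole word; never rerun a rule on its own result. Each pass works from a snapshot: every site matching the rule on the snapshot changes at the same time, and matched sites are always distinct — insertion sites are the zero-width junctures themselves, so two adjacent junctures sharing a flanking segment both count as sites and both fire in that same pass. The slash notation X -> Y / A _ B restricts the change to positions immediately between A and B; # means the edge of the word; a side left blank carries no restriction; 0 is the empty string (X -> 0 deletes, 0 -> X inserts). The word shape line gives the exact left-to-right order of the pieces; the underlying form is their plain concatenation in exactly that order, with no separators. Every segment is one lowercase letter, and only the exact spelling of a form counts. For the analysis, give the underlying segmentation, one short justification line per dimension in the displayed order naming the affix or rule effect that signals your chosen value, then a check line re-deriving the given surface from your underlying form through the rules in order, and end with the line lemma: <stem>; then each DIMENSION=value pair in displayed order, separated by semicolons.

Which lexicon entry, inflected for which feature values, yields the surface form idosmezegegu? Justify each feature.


underlying: i-tosmese-ge-gu
POLE=ta - signalled by the affix -gu
NUM=ak - signalled by the affix i-
MOD=ne - signalled by the affix -ge
check: itosmesegegu -> idosmezegegu
lemma: tosmese; POLE=ta; NUM=ak; MOD=ne


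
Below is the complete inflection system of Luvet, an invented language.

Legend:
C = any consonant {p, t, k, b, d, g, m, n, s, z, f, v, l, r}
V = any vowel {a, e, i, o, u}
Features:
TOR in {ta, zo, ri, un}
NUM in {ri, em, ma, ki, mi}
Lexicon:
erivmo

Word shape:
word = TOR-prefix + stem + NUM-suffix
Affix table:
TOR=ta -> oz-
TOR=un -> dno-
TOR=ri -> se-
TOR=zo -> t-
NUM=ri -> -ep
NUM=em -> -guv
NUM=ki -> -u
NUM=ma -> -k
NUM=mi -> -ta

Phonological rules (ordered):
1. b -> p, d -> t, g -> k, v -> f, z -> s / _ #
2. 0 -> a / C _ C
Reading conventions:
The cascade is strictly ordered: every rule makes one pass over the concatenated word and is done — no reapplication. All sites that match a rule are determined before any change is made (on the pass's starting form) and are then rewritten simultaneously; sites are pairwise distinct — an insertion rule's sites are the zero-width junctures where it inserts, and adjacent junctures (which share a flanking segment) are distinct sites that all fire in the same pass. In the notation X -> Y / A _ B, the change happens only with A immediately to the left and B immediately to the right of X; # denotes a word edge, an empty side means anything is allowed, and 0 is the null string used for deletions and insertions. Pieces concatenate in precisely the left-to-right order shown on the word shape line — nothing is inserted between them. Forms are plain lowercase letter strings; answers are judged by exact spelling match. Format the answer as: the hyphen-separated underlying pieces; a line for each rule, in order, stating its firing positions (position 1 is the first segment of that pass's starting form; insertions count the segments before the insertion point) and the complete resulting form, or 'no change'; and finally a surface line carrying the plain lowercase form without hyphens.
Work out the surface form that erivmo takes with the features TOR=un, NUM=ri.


underlying: dno-erivmo-ep
1. b -> p, d -> t, g -> k, v -> f, z -> s / _ #: no change
2. 0 -> a / C _ C: inserts after position(s) 1, 7: danoerivamoep
surface: danoerivamoep


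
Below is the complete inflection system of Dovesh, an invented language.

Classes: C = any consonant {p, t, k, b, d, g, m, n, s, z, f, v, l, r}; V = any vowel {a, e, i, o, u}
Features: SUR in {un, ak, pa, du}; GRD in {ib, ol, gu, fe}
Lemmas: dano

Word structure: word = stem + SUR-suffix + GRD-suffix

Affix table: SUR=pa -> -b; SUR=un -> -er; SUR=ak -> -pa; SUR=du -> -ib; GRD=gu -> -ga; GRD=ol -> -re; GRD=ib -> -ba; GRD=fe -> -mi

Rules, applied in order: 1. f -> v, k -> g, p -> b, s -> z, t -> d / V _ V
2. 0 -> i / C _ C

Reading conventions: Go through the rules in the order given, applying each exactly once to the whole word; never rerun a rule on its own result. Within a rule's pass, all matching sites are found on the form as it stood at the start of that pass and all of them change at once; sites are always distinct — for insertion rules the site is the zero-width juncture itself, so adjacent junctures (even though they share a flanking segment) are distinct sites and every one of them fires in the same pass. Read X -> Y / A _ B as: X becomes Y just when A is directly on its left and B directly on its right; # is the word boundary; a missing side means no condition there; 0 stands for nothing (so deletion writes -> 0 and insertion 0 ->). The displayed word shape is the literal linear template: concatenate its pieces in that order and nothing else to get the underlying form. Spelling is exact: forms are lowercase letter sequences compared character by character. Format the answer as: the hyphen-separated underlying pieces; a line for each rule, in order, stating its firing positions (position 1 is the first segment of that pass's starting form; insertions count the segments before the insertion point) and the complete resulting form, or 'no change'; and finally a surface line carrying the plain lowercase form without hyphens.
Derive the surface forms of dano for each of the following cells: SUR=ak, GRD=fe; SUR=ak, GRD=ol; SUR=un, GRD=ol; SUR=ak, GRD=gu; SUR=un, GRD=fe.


cell SUR=ak, GRD=fe:
underlying: dano-pa-mi
1. f -> v, k -> g, p -> b, s -> z, t -> d / V _ V: fires at position(s) 5: danobami
2. 0 -> i / C _ C: no change
surface: danobami

cell SUR=ak, GRD=ol:
underlying: dano-pa-re
1. f -> v, k -> g, p -> b, s -> z, t -> d / V _ V: fires at position(s) 5: danobare
2. 0 -> i / C _ C: no change
surface: danobare

cell SUR=un, GRD=ol:
underlying: dano-er-re
1. f -> v, k -> g, p -> b, s -> z, t -> d / V _ V: no change
2. 0 -> i / C _ C: inserts after position(s) 6: danoerire
surface: danoerire

cell SUR=ak, GRD=gu:
underlying: dano-pa-ga
1. f -> v, k -> g, p -> b, s -> z, t -> d / V _ V: fires at position(s) 5: danobaga
2. 0 -> i / C _ C: no change
surface: danobaga

cell SUR=un, GRD=fe:
underlying: dano-er-mi
1. f -> v, k -> g, p -> b, s -> z, t -> d / V _ V: no change
2. 0 -> i / C _ C: inserts after position(s) 6: danoerimi
surface: danoerimi


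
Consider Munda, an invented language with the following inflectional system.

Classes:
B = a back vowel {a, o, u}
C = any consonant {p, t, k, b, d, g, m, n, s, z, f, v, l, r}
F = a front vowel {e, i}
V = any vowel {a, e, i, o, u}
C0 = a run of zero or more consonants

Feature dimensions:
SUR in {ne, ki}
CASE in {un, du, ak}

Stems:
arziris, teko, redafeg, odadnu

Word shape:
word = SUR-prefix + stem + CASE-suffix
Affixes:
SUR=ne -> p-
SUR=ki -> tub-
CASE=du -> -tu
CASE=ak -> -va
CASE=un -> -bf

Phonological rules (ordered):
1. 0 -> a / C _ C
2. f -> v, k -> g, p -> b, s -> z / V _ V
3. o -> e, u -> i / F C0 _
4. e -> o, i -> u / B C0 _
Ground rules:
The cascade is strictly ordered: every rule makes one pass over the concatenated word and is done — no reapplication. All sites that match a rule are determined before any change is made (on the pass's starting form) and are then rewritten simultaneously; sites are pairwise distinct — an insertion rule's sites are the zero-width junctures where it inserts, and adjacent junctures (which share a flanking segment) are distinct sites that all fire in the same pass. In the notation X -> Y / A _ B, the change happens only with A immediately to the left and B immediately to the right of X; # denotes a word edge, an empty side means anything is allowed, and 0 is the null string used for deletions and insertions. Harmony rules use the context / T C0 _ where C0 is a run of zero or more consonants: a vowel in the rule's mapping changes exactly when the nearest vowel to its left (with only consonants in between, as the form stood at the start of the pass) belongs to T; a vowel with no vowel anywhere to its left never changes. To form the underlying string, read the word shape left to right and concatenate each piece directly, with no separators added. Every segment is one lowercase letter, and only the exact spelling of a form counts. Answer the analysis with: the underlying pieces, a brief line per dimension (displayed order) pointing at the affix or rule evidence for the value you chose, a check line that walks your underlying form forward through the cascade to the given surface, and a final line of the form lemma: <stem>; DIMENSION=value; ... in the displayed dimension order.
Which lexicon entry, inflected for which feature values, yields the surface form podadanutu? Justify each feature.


underlying: p-odadnu-tu
SUR=ne - signalled by the affix p-
CASE=du - signalled by the affix -tu
check: podadnutu -> podadanutu -> podadanutu -> podadanutu -> podadanutu
lemma: odadnu; SUR=ne; CASE=du


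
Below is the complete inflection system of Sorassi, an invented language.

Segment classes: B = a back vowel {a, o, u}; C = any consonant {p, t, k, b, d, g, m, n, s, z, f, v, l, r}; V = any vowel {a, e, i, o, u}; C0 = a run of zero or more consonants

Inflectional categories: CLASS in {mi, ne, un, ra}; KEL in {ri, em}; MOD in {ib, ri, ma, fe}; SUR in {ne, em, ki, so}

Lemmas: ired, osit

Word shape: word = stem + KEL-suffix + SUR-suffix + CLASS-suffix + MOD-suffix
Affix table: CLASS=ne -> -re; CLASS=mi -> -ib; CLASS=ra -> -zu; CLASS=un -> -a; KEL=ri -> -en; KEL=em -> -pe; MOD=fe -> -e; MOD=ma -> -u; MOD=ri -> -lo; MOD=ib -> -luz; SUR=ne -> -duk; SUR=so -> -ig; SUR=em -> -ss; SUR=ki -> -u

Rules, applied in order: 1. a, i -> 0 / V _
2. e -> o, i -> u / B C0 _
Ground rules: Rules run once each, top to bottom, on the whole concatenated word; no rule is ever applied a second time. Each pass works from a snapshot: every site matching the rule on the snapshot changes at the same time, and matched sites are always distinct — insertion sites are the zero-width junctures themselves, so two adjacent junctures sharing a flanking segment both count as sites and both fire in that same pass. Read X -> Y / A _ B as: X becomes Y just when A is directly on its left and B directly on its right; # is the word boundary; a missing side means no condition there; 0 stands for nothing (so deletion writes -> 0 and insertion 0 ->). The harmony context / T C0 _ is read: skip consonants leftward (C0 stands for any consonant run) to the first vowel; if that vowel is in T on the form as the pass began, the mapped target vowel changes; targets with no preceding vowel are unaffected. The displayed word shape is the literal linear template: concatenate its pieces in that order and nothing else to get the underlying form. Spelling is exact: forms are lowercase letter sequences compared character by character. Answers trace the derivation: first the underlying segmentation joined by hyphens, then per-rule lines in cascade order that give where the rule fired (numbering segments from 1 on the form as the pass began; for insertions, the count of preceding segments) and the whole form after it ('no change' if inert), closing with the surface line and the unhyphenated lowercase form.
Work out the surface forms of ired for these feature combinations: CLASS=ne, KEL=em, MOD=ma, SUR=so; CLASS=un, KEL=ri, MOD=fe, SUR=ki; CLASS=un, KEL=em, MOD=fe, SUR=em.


cell CLASS=ne, KEL=em, MOD=ma, SUR=so:
underlying: ired-pe-ig-re-u
1. a, i -> 0 / V _: fires at position(s) 7: iredpegreu
2. e -> o, i -> u / B C0 _: no change
surface: iredpegreu

cell CLASS=un, KEL=ri, MOD=fe, SUR=ki:
underlying: ired-en-u-a-e
1. a, i -> 0 / V _: fires at position(s) 8: iredenue
2. e -> o, i -> u / B C0 _: fires at position(s) 8: iredenuo
surface: iredenuo

cell CLASS=un, KEL=em, MOD=fe, SUR=em:
underlying: ired-pe-ss-a-e
1. a, i -> 0 / V _: no change
2. e -> o, i -> u / B C0 _: fires at position(s) 10: iredpessao
surface: iredpessao


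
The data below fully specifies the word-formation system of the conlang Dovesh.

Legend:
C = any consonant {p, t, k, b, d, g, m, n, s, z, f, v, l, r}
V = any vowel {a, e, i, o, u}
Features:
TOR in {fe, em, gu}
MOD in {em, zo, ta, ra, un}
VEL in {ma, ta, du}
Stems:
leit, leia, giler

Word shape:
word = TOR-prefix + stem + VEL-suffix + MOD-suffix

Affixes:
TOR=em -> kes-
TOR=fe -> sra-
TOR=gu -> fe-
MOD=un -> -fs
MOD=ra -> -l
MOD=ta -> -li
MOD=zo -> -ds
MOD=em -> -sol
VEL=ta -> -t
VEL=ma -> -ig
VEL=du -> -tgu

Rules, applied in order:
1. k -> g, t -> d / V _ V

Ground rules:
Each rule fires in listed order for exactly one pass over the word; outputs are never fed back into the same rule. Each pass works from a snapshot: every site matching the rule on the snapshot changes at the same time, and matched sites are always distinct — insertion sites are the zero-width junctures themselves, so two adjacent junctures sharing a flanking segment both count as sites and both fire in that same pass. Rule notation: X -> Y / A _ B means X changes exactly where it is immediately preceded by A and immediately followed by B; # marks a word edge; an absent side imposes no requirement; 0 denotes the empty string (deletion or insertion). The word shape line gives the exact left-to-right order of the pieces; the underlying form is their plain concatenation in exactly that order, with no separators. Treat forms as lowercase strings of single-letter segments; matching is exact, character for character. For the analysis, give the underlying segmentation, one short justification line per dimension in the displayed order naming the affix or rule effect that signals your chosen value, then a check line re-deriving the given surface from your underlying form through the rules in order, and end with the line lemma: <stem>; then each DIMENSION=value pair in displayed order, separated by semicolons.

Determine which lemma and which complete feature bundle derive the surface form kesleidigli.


underlying: kes-leit-ig-li
TOR=em - signalled by the affix kes-
MOD=ta - signalled by the affix -li
VEL=ma - signalled by the affix -ig
check: kesleitigli -> kesleidigli
lemma: leit; TOR=em; MOD=ta; VEL=ma


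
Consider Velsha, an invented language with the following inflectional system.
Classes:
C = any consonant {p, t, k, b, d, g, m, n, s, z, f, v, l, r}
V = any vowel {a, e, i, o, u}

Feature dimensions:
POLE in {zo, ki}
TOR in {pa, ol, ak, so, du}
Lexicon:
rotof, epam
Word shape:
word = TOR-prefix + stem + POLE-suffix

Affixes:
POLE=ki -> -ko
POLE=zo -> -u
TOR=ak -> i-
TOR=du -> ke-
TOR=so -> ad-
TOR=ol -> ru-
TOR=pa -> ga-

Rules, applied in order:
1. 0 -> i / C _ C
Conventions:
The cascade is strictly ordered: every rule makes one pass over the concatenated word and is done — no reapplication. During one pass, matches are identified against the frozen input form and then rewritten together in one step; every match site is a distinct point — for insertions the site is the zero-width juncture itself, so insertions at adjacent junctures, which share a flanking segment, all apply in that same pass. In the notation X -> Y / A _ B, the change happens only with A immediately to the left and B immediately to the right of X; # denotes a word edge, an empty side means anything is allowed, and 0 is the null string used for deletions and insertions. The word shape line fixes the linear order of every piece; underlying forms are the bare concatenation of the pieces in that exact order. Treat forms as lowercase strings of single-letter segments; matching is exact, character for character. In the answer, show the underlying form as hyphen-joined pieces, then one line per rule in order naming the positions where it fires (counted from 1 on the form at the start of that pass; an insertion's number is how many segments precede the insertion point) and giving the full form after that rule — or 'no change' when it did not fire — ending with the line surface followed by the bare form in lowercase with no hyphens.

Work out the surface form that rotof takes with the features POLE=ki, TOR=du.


underlying: ke-rotof-ko
1. 0 -> i / C _ C: inserts after position(s) 7: kerotofiko
surface: kerotofiko


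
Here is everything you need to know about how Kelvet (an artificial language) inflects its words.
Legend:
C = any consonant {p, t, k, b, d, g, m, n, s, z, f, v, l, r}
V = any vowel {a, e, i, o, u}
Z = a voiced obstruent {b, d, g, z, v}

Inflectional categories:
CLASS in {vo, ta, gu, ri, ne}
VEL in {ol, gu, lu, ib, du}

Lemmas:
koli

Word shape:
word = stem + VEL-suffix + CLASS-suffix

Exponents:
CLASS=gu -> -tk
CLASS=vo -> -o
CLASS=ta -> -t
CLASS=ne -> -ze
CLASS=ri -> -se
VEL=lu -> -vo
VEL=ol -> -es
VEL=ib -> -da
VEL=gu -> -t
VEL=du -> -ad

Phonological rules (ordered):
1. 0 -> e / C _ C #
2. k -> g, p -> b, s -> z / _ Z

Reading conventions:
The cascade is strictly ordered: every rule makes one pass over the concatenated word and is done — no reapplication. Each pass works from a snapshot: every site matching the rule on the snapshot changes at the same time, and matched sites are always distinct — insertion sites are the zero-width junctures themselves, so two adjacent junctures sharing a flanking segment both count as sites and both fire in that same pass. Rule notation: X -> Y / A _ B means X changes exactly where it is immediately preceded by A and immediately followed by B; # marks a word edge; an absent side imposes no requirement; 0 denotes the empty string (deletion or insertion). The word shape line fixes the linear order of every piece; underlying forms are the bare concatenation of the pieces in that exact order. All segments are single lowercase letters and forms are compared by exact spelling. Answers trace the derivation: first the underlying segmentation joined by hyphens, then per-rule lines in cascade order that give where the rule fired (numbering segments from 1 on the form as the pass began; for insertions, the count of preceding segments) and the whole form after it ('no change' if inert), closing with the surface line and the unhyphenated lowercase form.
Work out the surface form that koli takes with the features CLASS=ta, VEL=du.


underlying: koli-ad-t
1. 0 -> e / C _ C #: inserts after position(s) 6: koliadet
2. k -> g, p -> b, s -> z / _ Z: no change
surface: koliadet


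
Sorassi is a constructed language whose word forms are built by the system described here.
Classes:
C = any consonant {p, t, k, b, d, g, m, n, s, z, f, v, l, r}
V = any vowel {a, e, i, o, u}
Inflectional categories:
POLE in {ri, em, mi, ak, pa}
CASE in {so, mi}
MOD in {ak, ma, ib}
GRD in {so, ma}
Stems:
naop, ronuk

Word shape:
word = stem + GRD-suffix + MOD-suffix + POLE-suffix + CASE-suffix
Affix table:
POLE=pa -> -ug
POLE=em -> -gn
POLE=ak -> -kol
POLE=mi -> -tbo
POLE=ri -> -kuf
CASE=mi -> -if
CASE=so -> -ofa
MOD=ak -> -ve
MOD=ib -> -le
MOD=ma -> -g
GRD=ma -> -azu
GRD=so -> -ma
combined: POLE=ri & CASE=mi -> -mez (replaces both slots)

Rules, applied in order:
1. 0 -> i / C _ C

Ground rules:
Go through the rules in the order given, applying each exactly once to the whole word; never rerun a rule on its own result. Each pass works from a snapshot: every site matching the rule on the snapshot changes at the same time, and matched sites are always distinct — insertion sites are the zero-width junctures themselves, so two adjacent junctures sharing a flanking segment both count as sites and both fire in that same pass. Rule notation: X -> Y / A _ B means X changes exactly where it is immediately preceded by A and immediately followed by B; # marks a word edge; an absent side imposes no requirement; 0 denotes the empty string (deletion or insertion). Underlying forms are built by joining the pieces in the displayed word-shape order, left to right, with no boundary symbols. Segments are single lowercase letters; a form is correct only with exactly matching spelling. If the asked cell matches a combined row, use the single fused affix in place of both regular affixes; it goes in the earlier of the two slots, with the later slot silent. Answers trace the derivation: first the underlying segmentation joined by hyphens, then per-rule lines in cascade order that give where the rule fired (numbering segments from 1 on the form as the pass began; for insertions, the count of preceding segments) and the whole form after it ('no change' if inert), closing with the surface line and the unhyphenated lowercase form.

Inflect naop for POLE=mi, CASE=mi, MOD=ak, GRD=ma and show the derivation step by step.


underlying: naop-azu-ve-tbo-if
1. 0 -> i / C _ C: inserts after position(s) 10: naopazuvetiboif
surface: naopazuvetiboif


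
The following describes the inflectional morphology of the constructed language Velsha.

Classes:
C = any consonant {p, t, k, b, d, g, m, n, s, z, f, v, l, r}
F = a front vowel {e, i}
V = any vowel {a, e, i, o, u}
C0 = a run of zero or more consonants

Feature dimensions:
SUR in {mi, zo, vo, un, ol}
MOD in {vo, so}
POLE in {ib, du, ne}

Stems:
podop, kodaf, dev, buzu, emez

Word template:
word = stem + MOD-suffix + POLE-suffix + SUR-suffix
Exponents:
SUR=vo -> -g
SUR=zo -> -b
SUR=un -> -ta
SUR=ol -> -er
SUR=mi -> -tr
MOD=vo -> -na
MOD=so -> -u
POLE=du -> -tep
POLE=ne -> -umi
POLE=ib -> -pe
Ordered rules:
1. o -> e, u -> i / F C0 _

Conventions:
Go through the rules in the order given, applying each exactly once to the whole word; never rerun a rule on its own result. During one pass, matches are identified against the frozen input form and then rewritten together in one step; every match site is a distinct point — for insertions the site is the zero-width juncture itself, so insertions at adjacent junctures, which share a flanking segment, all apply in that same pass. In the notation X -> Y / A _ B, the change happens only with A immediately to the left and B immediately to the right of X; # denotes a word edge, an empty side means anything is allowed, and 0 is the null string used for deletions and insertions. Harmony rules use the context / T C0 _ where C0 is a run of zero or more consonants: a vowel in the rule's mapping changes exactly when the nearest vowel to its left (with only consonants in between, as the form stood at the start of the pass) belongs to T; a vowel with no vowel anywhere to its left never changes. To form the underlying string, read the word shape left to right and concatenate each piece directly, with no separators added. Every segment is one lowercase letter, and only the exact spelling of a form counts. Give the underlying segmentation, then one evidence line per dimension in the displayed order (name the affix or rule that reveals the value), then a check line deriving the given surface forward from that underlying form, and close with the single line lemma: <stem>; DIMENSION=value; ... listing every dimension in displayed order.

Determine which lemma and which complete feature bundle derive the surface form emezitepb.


underlying: emez-u-tep-b
SUR=zo - signalled by the affix -b
MOD=so - signalled by the affix -u
POLE=du - signalled by the affix -tep
check: emezutepb -> emezitepb
lemma: emez; SUR=zo; MOD=so; POLE=du


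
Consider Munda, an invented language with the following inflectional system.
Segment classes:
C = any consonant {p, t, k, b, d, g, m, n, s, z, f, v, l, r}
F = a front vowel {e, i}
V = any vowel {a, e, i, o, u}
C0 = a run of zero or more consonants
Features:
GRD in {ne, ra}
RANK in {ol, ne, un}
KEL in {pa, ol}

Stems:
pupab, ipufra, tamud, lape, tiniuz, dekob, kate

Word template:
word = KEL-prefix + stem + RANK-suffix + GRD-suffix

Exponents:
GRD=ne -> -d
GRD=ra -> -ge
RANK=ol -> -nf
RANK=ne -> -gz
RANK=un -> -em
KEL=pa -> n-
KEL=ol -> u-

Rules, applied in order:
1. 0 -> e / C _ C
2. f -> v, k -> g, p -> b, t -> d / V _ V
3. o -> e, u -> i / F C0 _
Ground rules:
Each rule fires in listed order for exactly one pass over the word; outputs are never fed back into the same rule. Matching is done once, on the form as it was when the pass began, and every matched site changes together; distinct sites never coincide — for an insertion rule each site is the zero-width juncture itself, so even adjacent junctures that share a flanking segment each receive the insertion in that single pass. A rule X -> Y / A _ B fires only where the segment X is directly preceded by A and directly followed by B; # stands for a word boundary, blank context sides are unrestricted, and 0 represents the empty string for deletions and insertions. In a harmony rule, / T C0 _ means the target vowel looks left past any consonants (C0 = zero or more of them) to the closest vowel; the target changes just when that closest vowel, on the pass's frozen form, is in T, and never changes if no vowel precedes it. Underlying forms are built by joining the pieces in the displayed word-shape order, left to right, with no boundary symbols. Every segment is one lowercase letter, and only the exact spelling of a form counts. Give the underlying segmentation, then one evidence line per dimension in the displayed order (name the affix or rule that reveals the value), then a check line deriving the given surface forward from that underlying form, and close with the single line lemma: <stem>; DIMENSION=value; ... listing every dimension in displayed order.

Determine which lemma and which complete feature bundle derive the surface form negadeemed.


underlying: n-kate-em-d
GRD=ne - signalled by the affix -d
RANK=un - signalled by the affix -em
KEL=pa - signalled by the affix n-
check: nkateemd -> nekateemed -> negadeemed -> negadeemed
lemma: kate; GRD=ne; RANK=un; KEL=pa
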